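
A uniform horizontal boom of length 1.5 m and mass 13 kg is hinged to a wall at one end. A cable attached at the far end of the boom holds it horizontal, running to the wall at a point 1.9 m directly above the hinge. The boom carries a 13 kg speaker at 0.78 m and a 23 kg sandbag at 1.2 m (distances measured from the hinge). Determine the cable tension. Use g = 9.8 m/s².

Taking torques about the hinge:
Beam weight: 13 × 9.8 = 127.4 N down at 0.75 m → arm 0.75 m, τ = 127.4 × 0.75 = 95.55 N·m clockwise.
Speaker: 13 × 9.8 = 127.4 N down at 0.78 m → arm 0.78 m, τ = 127.4 × 0.78 = 99.37 N·m clockwise.
Sandbag: 23 × 9.8 = 225.4 N down at 1.2 m → arm 1.2 m, τ = 225.4 × 1.2 = 270.5 N·m clockwise.
Total clockwise load moment = 465.4 N·m.
The cable tension T acts at 1.5 m; only its component perpendicular to the boom, T sinθ, produces torque. sinθ = h/√(h²+d²) = 1.9/√(1.9²+1.5²) = 0.7849.
For rotational equilibrium, T × 1.5 × 0.7849 = 465.4, so T = 465.4 / 1.177 = 395 N.

T ≈ 395 N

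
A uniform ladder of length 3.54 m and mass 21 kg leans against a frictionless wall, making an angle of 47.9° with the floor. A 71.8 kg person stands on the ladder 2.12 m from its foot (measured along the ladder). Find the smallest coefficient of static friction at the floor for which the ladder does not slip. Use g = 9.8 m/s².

μ_min ≈ 0.521

About the foot of the ladder:
Ladder weight 21×9.8 = 205.8 N acts at 1.77 m along the ladder; its horizontal arm is 1.77·cos47.9° = 1.187 m → τ = 244.3 N·m clockwise.
Person: 71.8×9.8 = 703.6 N at 2.12 m → arm 1.421 m → τ = 999.8 N·m clockwise.
Wall normal N acts horizontally at the top; its moment arm is the height L sinθ = 3.54·sin47.9° = 2.627 m, counterclockwise.
Balancing moments: N × 2.627 = 1244, giving N = 473.5 N.
ΣFx = 0 ⇒ f = N_wall = 473.5 N. ΣFy = 0 ⇒ N_floor = 909.4 N.
μ_min = f / N_floor = 473.5 / 909.4 = 0.521.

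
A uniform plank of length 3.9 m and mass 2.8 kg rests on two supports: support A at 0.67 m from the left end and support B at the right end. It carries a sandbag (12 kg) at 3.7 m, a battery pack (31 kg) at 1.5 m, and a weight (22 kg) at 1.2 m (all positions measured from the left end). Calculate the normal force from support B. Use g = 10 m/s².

R_B ≈ 239 N

Take moments about support A.
Beam weight: 2.8 × 10 = 28 N down at 1.95 m → arm 1.28 m, τ = 28 × 1.28 = 35.84 N·m clockwise.
Sandbag: 12 × 10 = 120 N down at 3.7 m → arm 3.03 m, τ = 120 × 3.03 = 363.6 N·m clockwise.
Battery pack: 31 × 10 = 310 N down at 1.5 m → arm 0.83 m, τ = 310 × 0.83 = 257.3 N·m clockwise.
Weight: 22 × 10 = 220 N down at 1.2 m → arm 0.53 m, τ = 220 × 0.53 = 116.6 N·m clockwise.
Net load moment about support A = 773.3 N·m clockwise.
Reaction R at support B is upward at 3.9 m, arm 3.23 m → moment R × 3.23 counterclockwise.
Στ = 0 ⇒ R × 3.23 = 773.3 ⇒ R = 239 N.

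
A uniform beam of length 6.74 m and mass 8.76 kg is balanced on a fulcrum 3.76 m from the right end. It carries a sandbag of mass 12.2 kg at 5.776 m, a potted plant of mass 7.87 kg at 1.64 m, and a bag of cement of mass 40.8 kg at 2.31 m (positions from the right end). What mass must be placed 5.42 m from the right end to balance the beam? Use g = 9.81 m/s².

m ≈ 32.9 kg

Choose the fulcrum (at 3.76 m from the right end) as the axis so the support reaction has zero arm there.
Beam weight: 8.76 × 9.81 = 85.94 N down at 3.37 m → arm 0.39 m, τ = 85.94 × 0.39 = 33.52 N·m clockwise.
Sandbag: 12.2 × 9.81 = 119.7 N down at 5.776 m → arm 2.016 m, τ = 119.7 × 2.016 = 241.3 N·m counterclockwise.
Potted plant: 7.87 × 9.81 = 77.2 N down at 1.64 m → arm 2.12 m, τ = 77.2 × 2.12 = 163.7 N·m clockwise.
Bag of cement: 40.8 × 9.81 = 400.2 N down at 2.31 m → arm 1.45 m, τ = 400.2 × 1.45 = 580.3 N·m clockwise.
Net moment of known loads = 536.2 N·m clockwise.
An unknown mass m at 5.42 m has arm 1.66 m; its moment is m·g·1.66 counterclockwise.
Setting net torque to zero: m × 9.81 × 1.66 = 536.2 → m = 536.2 / (9.81 × 1.66) = 32.9 kg.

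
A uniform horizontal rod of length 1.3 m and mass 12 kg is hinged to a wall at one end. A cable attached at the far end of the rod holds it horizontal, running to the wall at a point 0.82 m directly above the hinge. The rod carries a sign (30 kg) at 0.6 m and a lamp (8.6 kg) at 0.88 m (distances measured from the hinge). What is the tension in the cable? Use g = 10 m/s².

About the hinge:
Beam weight: 12 × 10 = 120 N down at 0.65 m → arm 0.65 m, τ = 120 × 0.65 = 78 N·m clockwise.
Sign: 30 × 10 = 300 N down at 0.6 m → arm 0.6 m, τ = 300 × 0.6 = 180 N·m clockwise.
Lamp: 8.6 × 10 = 86 N down at 0.88 m → arm 0.88 m, τ = 86 × 0.88 = 75.68 N·m clockwise.
Total clockwise load moment = 333.7 N·m.
The cable tension T acts at 1.3 m; only its component perpendicular to the rod, T sinθ, produces torque. sinθ = h/√(h²+d²) = 0.82/√(0.82²+1.3²) = 0.5335.
Στ = 0 ⇒ T × 1.3 × 0.5335 = 333.7 ⇒ T = 333.7 / 0.6935 = 481 N.

T ≈ 481 N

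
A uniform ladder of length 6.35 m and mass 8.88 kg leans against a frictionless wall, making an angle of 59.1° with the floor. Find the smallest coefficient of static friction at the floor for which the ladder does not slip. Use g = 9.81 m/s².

μ_min ≈ 0.299

About the foot of the ladder:
Ladder weight 8.88×9.81 = 87.11 N acts at 3.175 m along the ladder; its horizontal arm is 3.175·cos59.1° = 1.63 m → τ = 142 N·m clockwise.
Wall normal N acts horizontally at the top; its moment arm is the height L sinθ = 6.35·sin59.1° = 5.449 m, counterclockwise.
Balancing moments: N × 5.449 = 142, giving N = 26.06 N.
ΣFx = 0 ⇒ f = N_wall = 26.06 N. ΣFy = 0 ⇒ N_floor = 87.11 N.
μ_min = f / N_floor = 26.06 / 87.11 = 0.299.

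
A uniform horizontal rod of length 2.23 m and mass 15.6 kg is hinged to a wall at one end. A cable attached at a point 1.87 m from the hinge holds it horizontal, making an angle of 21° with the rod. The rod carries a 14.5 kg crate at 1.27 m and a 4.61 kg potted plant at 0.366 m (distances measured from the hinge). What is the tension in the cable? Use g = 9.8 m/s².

Sum moments about the hinge (the unknown hinge reaction has zero arm there).
Beam weight: 15.6 × 9.8 = 152.9 N down at 1.115 m → arm 1.115 m, τ = 152.9 × 1.115 = 170.5 N·m clockwise.
Crate: 14.5 × 9.8 = 142.1 N down at 1.27 m → arm 1.27 m, τ = 142.1 × 1.27 = 180.5 N·m clockwise.
Potted plant: 4.61 × 9.8 = 45.18 N down at 0.366 m → arm 0.366 m, τ = 45.18 × 0.366 = 16.54 N·m clockwise.
Total clockwise load moment = 367.5 N·m.
The cable tension T acts at 1.87 m; only its component perpendicular to the rod, T sinθ, produces torque. sin 21° = 0.3584.
Balancing moments: T × 1.87 × 0.3584 = 367.5, giving T = 367.5 / 0.6702 = 548 N.

T ≈ 548 N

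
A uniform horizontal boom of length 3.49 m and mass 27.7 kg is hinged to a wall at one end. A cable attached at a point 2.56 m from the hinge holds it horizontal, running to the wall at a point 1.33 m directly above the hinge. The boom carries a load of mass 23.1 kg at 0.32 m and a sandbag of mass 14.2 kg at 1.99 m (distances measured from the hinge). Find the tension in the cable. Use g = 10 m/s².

T ≈ 712 N

Taking torques about the hinge:
Beam weight: 27.7 × 10 = 277 N down at 1.745 m → arm 1.745 m, τ = 277 × 1.745 = 483.4 N·m clockwise.
Load: 23.1 × 10 = 231 N down at 0.32 m → arm 0.32 m, τ = 231 × 0.32 = 73.92 N·m clockwise.
Sandbag: 14.2 × 10 = 142 N down at 1.99 m → arm 1.99 m, τ = 142 × 1.99 = 282.6 N·m clockwise.
Total clockwise load moment = 839.9 N·m.
The cable tension T acts at 2.56 m; only its component perpendicular to the boom, T sinθ, produces torque. sinθ = h/√(h²+d²) = 1.33/√(1.33²+2.56²) = 0.461.
Στ = 0 ⇒ T × 2.56 × 0.461 = 839.9 ⇒ T = 839.9 / 1.18 = 712 N.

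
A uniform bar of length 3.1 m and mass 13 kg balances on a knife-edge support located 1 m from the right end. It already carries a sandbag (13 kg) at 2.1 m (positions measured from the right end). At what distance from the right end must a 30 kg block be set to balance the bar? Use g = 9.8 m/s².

Sum moments about the knife-edge support (at 1 m from the right end) (the support reaction has zero arm there).
Beam weight: 13 × 9.8 = 127.4 N down at 1.55 m → arm 0.55 m, τ = 127.4 × 0.55 = 70.07 N·m counterclockwise.
Sandbag: 13 × 9.8 = 127.4 N down at 2.1 m → arm 1.1 m, τ = 127.4 × 1.1 = 140.1 N·m counterclockwise.
Net moment of existing loads = 210.2 N·m counterclockwise.
The block weighs 30 × 9.8 = 294 N and must supply an equal clockwise moment, so its lever arm about the knife-edge support is 210.2 / 294 = 0.715 m.
That puts it at 1 − 0.715 = 0.285 m from the right end.

x ≈ 0.285 m from the right end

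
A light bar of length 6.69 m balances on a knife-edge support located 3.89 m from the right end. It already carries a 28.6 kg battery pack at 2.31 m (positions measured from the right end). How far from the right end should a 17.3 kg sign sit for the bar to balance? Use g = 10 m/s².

Sum moments about the knife-edge support (at 3.89 m from the right end) (the support reaction has zero arm there).
Battery pack: 28.6 × 10 = 286 N down at 2.31 m → arm 1.58 m, τ = 286 × 1.58 = 451.9 N·m clockwise.
Net moment of existing loads = 451.9 N·m clockwise.
The sign weighs 17.3 × 10 = 173 N and must supply an equal counterclockwise moment, so its lever arm about the knife-edge support is 451.9 / 173 = 2.61 m.
That puts it at 3.89 + 2.61 = 6.5 m from the right end.

x ≈ 6.5 m from the right end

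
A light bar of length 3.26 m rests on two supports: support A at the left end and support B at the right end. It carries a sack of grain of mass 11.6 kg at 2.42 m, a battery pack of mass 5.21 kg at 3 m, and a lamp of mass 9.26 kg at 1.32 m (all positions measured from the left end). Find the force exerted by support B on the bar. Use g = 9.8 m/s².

About support A:
Sack of grain: 11.6 × 9.8 = 113.7 N down at 2.42 m → arm 2.42 m, τ = 113.7 × 2.42 = 275.2 N·m clockwise.
Battery pack: 5.21 × 9.8 = 51.06 N down at 3 m → arm 3 m, τ = 51.06 × 3 = 153.2 N·m clockwise.
Lamp: 9.26 × 9.8 = 90.75 N down at 1.32 m → arm 1.32 m, τ = 90.75 × 1.32 = 119.8 N·m clockwise.
Net load moment about support A = 548.2 N·m clockwise.
Reaction R at support B is upward at 3.26 m, arm 3.26 m → moment R × 3.26 counterclockwise.
For rotational equilibrium, R × 3.26 = 548.2, so R = 168 N.

R_B ≈ 168 N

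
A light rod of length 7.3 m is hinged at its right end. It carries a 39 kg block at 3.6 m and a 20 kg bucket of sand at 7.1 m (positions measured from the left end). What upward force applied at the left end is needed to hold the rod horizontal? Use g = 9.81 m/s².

About the right end:
Block: 39 × 9.81 = 382.6 N down at 3.6 m → arm 3.7 m, τ = 382.6 × 3.7 = 1416 N·m counterclockwise.
Bucket of sand: 20 × 9.81 = 196.2 N down at 7.1 m → arm 0.2 m, τ = 196.2 × 0.2 = 39.24 N·m counterclockwise.
Net moment of the loads = 1455 N·m counterclockwise.
The upward force F acts at the left end, arm 7.3 m, giving F × 7.3 clockwise.
Setting net torque to zero: F × 7.3 = 1455 → F = 1455 / 7.3 = 199 N.

F ≈ 199 N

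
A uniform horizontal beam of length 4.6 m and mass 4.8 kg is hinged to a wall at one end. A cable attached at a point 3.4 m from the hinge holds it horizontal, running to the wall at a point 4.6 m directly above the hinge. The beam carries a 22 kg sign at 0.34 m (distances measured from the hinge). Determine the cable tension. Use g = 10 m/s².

T ≈ 67.7 N

About the hinge:
Beam weight: 4.8 × 10 = 48 N down at 2.3 m → arm 2.3 m, τ = 48 × 2.3 = 110.4 N·m clockwise.
Sign: 22 × 10 = 220 N down at 0.34 m → arm 0.34 m, τ = 220 × 0.34 = 74.8 N·m clockwise.
Total clockwise load moment = 185.2 N·m.
The cable tension T acts at 3.4 m; only its component perpendicular to the beam, T sinθ, produces torque. sinθ = h/√(h²+d²) = 4.6/√(4.6²+3.4²) = 0.8042.
Balancing moments: T × 3.4 × 0.8042 = 185.2, giving T = 185.2 / 2.734 = 67.7 N.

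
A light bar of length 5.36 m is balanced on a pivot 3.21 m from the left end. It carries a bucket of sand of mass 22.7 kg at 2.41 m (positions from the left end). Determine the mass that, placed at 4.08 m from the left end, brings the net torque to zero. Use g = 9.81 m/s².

m ≈ 20.9 kg

Sum moments about the pivot (at 3.21 m from the left end) (the support reaction has zero arm there).
Bucket of sand: 22.7 × 9.81 = 222.7 N down at 2.41 m → arm 0.8 m, τ = 222.7 × 0.8 = 178.2 N·m counterclockwise.
Net moment of known loads = 178.2 N·m counterclockwise.
An unknown mass m at 4.08 m has arm 0.87 m; its moment is m·g·0.87 clockwise.
For rotational equilibrium, m × 9.81 × 0.87 = 178.2, so m = 178.2 / (9.81 × 0.87) = 20.9 kg.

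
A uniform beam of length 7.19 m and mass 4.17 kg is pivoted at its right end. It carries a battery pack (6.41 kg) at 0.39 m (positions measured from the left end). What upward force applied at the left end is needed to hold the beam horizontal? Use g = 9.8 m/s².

Take moments about the right end.
Beam weight: 4.17 × 9.8 = 40.87 N down at 3.595 m → arm 3.595 m, τ = 40.87 × 3.595 = 146.9 N·m counterclockwise.
Battery pack: 6.41 × 9.8 = 62.82 N down at 0.39 m → arm 6.8 m, τ = 62.82 × 6.8 = 427.2 N·m counterclockwise.
Net moment of the loads = 574.1 N·m counterclockwise.
The upward force F acts at the left end, arm 7.19 m, giving F × 7.19 clockwise.
For rotational equilibrium, F × 7.19 = 574.1, so F = 574.1 / 7.19 = 79.8 N.

F ≈ 79.8 N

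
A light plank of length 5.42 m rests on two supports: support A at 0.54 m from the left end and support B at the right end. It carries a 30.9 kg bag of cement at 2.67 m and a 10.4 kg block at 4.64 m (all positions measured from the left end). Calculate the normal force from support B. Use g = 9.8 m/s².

R_B ≈ 218 N

About support A:
Bag of cement: 30.9 × 9.8 = 302.8 N down at 2.67 m → arm 2.13 m, τ = 302.8 × 2.13 = 645 N·m clockwise.
Block: 10.4 × 9.8 = 101.9 N down at 4.64 m → arm 4.1 m, τ = 101.9 × 4.1 = 417.8 N·m clockwise.
Net load moment about support A = 1063 N·m clockwise.
Reaction R at support B is upward at 5.42 m, arm 4.88 m → moment R × 4.88 counterclockwise.
Στ = 0 ⇒ R × 4.88 = 1063 ⇒ R = 218 N.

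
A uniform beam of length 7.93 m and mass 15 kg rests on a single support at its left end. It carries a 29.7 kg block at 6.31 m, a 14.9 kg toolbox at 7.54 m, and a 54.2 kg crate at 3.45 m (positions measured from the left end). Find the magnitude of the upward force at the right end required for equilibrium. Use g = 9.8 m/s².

F ≈ 675 N

Take moments about the left end.
Beam weight: 15 × 9.8 = 147 N down at 3.965 m → arm 3.965 m, τ = 147 × 3.965 = 582.9 N·m clockwise.
Block: 29.7 × 9.8 = 291.1 N down at 6.31 m → arm 6.31 m, τ = 291.1 × 6.31 = 1837 N·m clockwise.
Toolbox: 14.9 × 9.8 = 146 N down at 7.54 m → arm 7.54 m, τ = 146 × 7.54 = 1101 N·m clockwise.
Crate: 54.2 × 9.8 = 531.2 N down at 3.45 m → arm 3.45 m, τ = 531.2 × 3.45 = 1833 N·m clockwise.
Net moment of the loads = 5354 N·m clockwise.
The upward force F acts at the right end, arm 7.93 m, giving F × 7.93 counterclockwise.
Setting net torque to zero: F × 7.93 = 5354 → F = 5354 / 7.93 = 675 N.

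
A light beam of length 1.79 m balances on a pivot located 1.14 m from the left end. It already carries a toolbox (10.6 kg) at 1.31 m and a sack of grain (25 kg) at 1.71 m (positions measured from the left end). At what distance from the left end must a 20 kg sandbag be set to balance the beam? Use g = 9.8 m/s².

x ≈ 0.337 m from the left end

About the pivot (at 1.14 m from the left end):
Toolbox: 10.6 × 9.8 = 103.9 N down at 1.31 m → arm 0.17 m, τ = 103.9 × 0.17 = 17.66 N·m clockwise.
Sack of grain: 25 × 9.8 = 245 N down at 1.71 m → arm 0.57 m, τ = 245 × 0.57 = 139.6 N·m clockwise.
Net moment of existing loads = 157.3 N·m clockwise.
The sandbag weighs 20 × 9.8 = 196 N and must supply an equal counterclockwise moment, so its lever arm about the pivot is 157.3 / 196 = 0.803 m.
That puts it at 1.14 − 0.803 = 0.337 m from the left end.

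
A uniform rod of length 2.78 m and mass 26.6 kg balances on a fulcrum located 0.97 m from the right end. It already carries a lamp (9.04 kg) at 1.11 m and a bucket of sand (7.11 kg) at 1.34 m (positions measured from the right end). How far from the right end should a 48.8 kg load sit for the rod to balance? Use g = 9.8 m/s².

About the fulcrum (at 0.97 m from the right end):
Beam weight: 26.6 × 9.8 = 260.7 N down at 1.39 m → arm 0.42 m, τ = 260.7 × 0.42 = 109.5 N·m counterclockwise.
Lamp: 9.04 × 9.8 = 88.59 N down at 1.11 m → arm 0.14 m, τ = 88.59 × 0.14 = 12.4 N·m counterclockwise.
Bucket of sand: 7.11 × 9.8 = 69.68 N down at 1.34 m → arm 0.37 m, τ = 69.68 × 0.37 = 25.78 N·m counterclockwise.
Net moment of existing loads = 147.7 N·m counterclockwise.
The load weighs 48.8 × 9.8 = 478.2 N and must supply an equal clockwise moment, so its lever arm about the fulcrum is 147.7 / 478.2 = 0.309 m.
That puts it at 0.97 − 0.309 = 0.661 m from the right end.

x ≈ 0.661 m from the right end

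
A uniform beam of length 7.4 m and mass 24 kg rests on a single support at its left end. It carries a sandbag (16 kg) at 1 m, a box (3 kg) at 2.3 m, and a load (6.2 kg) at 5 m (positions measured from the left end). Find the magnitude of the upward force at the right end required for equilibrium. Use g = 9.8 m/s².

F ≈ 189 N

About the left end:
Beam weight: 24 × 9.8 = 235.2 N down at 3.7 m → arm 3.7 m, τ = 235.2 × 3.7 = 870.2 N·m clockwise.
Sandbag: 16 × 9.8 = 156.8 N down at 1 m → arm 1 m, τ = 156.8 × 1 = 156.8 N·m clockwise.
Box: 3 × 9.8 = 29.4 N down at 2.3 m → arm 2.3 m, τ = 29.4 × 2.3 = 67.62 N·m clockwise.
Load: 6.2 × 9.8 = 60.76 N down at 5 m → arm 5 m, τ = 60.76 × 5 = 303.8 N·m clockwise.
Net moment of the loads = 1398 N·m clockwise.
The upward force F acts at the right end, arm 7.4 m, giving F × 7.4 counterclockwise.
Balancing moments: F × 7.4 = 1398, giving F = 1398 / 7.4 = 189 N.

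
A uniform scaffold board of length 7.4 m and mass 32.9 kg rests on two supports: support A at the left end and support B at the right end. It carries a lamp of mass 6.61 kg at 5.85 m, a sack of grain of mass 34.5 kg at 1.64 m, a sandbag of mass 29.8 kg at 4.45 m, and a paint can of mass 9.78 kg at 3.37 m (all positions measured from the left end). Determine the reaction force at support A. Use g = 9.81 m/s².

R_A ≈ 607 N

Take moments about support B.
Beam weight: 32.9 × 9.81 = 322.7 N down at 3.7 m → arm 3.7 m, τ = 322.7 × 3.7 = 1194 N·m counterclockwise.
Lamp: 6.61 × 9.81 = 64.84 N down at 5.85 m → arm 1.55 m, τ = 64.84 × 1.55 = 100.5 N·m counterclockwise.
Sack of grain: 34.5 × 9.81 = 338.4 N down at 1.64 m → arm 5.76 m, τ = 338.4 × 5.76 = 1949 N·m counterclockwise.
Sandbag: 29.8 × 9.81 = 292.3 N down at 4.45 m → arm 2.95 m, τ = 292.3 × 2.95 = 862.3 N·m counterclockwise.
Paint can: 9.78 × 9.81 = 95.94 N down at 3.37 m → arm 4.03 m, τ = 95.94 × 4.03 = 386.6 N·m counterclockwise.
Net load moment about support B = 4492 N·m counterclockwise.
Reaction R at support A is upward at 0 m, arm 7.4 m → moment R × 7.4 clockwise.
Setting net torque to zero: R × 7.4 = 4492 → R = 607 N.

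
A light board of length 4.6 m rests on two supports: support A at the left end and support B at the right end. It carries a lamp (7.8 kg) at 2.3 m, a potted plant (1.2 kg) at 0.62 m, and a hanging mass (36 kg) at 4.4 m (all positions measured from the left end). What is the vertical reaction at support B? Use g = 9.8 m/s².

Sum moments about support A (its reaction then has zero moment arm).
Lamp: 7.8 × 9.8 = 76.44 N down at 2.3 m → arm 2.3 m, τ = 76.44 × 2.3 = 175.8 N·m clockwise.
Potted plant: 1.2 × 9.8 = 11.76 N down at 0.62 m → arm 0.62 m, τ = 11.76 × 0.62 = 7.291 N·m clockwise.
Hanging mass: 36 × 9.8 = 352.8 N down at 4.4 m → arm 4.4 m, τ = 352.8 × 4.4 = 1552 N·m clockwise.
Net load moment about support A = 1735 N·m clockwise.
Reaction R at support B is upward at 4.6 m, arm 4.6 m → moment R × 4.6 counterclockwise.
Setting net torque to zero: R × 4.6 = 1735 → R = 377 N.

R_B ≈ 377 N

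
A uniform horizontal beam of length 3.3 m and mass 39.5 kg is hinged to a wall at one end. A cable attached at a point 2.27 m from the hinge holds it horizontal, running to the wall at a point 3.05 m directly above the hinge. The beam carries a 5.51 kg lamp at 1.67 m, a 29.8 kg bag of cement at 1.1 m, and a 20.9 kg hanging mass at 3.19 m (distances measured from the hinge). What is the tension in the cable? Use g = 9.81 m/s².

Take moments about the hinge.
Beam weight: 39.5 × 9.81 = 387.5 N down at 1.65 m → arm 1.65 m, τ = 387.5 × 1.65 = 639.4 N·m clockwise.
Lamp: 5.51 × 9.81 = 54.05 N down at 1.67 m → arm 1.67 m, τ = 54.05 × 1.67 = 90.26 N·m clockwise.
Bag of cement: 29.8 × 9.81 = 292.3 N down at 1.1 m → arm 1.1 m, τ = 292.3 × 1.1 = 321.5 N·m clockwise.
Hanging mass: 20.9 × 9.81 = 205 N down at 3.19 m → arm 3.19 m, τ = 205 × 3.19 = 654 N·m clockwise.
Total clockwise load moment = 1705 N·m.
The cable tension T acts at 2.27 m; only its component perpendicular to the beam, T sinθ, produces torque. sinθ = h/√(h²+d²) = 3.05/√(3.05²+2.27²) = 0.8022.
For rotational equilibrium, T × 2.27 × 0.8022 = 1705, so T = 1705 / 1.821 = 936 N.

T ≈ 936 N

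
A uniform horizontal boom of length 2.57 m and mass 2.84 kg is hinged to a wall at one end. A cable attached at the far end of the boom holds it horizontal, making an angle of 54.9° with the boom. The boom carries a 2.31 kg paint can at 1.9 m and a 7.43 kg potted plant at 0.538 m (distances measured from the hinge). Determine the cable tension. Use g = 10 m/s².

Take moments about the hinge.
Beam weight: 2.84 × 10 = 28.4 N down at 1.285 m → arm 1.285 m, τ = 28.4 × 1.285 = 36.49 N·m clockwise.
Paint can: 2.31 × 10 = 23.1 N down at 1.9 m → arm 1.9 m, τ = 23.1 × 1.9 = 43.89 N·m clockwise.
Potted plant: 7.43 × 10 = 74.3 N down at 0.538 m → arm 0.538 m, τ = 74.3 × 0.538 = 39.97 N·m clockwise.
Total clockwise load moment = 120.3 N·m.
The cable tension T acts at 2.57 m; only its component perpendicular to the boom, T sinθ, produces torque. sin 54.9° = 0.8181.
Setting net torque to zero: T × 2.57 × 0.8181 = 120.3 → T = 120.3 / 2.103 = 57.2 N.

T ≈ 57.2 N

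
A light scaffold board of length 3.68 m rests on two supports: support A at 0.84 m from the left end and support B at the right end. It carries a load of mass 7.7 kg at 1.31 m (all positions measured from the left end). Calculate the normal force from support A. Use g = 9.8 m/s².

R_A ≈ 63 N

Taking torques about support B:
Load: 7.7 × 9.8 = 75.46 N down at 1.31 m → arm 2.37 m, τ = 75.46 × 2.37 = 178.8 N·m counterclockwise.
Net load moment about support B = 178.8 N·m counterclockwise.
Reaction R at support A is upward at 0.84 m, arm 2.84 m → moment R × 2.84 clockwise.
Balancing moments: R × 2.84 = 178.8, giving R = 63 N.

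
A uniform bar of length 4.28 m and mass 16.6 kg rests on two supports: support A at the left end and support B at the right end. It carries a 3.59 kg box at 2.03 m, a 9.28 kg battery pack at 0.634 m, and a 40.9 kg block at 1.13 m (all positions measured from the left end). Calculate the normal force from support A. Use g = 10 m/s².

Sum moments about support B (its reaction then has zero moment arm).
Beam weight: 16.6 × 10 = 166 N down at 2.14 m → arm 2.14 m, τ = 166 × 2.14 = 355.2 N·m counterclockwise.
Box: 3.59 × 10 = 35.9 N down at 2.03 m → arm 2.25 m, τ = 35.9 × 2.25 = 80.77 N·m counterclockwise.
Battery pack: 9.28 × 10 = 92.8 N down at 0.634 m → arm 3.646 m, τ = 92.8 × 3.646 = 338.3 N·m counterclockwise.
Block: 40.9 × 10 = 409 N down at 1.13 m → arm 3.15 m, τ = 409 × 3.15 = 1288 N·m counterclockwise.
Net load moment about support B = 2062 N·m counterclockwise.
Reaction R at support A is upward at 0 m, arm 4.28 m → moment R × 4.28 clockwise.
Balancing moments: R × 4.28 = 2062, giving R = 482 N.

R_A ≈ 482 N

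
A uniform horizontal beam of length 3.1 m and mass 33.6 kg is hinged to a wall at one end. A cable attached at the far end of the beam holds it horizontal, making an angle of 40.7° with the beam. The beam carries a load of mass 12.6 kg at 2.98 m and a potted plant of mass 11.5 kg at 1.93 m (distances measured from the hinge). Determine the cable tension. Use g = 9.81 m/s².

Taking torques about the hinge:
Beam weight: 33.6 × 9.81 = 329.6 N down at 1.55 m → arm 1.55 m, τ = 329.6 × 1.55 = 510.9 N·m clockwise.
Load: 12.6 × 9.81 = 123.6 N down at 2.98 m → arm 2.98 m, τ = 123.6 × 2.98 = 368.3 N·m clockwise.
Potted plant: 11.5 × 9.81 = 112.8 N down at 1.93 m → arm 1.93 m, τ = 112.8 × 1.93 = 217.7 N·m clockwise.
Total clockwise load moment = 1097 N·m.
The cable tension T acts at 3.1 m; only its component perpendicular to the beam, T sinθ, produces torque. sin 40.7° = 0.6521.
Setting net torque to zero: T × 3.1 × 0.6521 = 1097 → T = 1097 / 2.022 = 543 N.

T ≈ 543 N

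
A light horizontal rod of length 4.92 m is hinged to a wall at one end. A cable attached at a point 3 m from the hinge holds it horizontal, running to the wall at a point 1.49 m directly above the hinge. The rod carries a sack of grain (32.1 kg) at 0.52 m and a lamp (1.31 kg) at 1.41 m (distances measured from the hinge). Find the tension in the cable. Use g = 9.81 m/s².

About the hinge:
Sack of grain: 32.1 × 9.81 = 314.9 N down at 0.52 m → arm 0.52 m, τ = 314.9 × 0.52 = 163.7 N·m clockwise.
Lamp: 1.31 × 9.81 = 12.85 N down at 1.41 m → arm 1.41 m, τ = 12.85 × 1.41 = 18.12 N·m clockwise.
Total clockwise load moment = 181.8 N·m.
The cable tension T acts at 3 m; only its component perpendicular to the rod, T sinθ, produces torque. sinθ = h/√(h²+d²) = 1.49/√(1.49²+3²) = 0.4448.
Setting net torque to zero: T × 3 × 0.4448 = 181.8 → T = 181.8 / 1.334 = 136 N.

T ≈ 136 N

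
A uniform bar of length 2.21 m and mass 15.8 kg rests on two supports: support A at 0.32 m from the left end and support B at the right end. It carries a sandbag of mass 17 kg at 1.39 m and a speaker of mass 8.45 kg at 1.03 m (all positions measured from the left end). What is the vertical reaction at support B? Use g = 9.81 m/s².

Taking torques about support A:
Beam weight: 15.8 × 9.81 = 155 N down at 1.105 m → arm 0.785 m, τ = 155 × 0.785 = 121.7 N·m clockwise.
Sandbag: 17 × 9.81 = 166.8 N down at 1.39 m → arm 1.07 m, τ = 166.8 × 1.07 = 178.5 N·m clockwise.
Speaker: 8.45 × 9.81 = 82.89 N down at 1.03 m → arm 0.71 m, τ = 82.89 × 0.71 = 58.85 N·m clockwise.
Net load moment about support A = 359.1 N·m clockwise.
Reaction R at support B is upward at 2.21 m, arm 1.89 m → moment R × 1.89 counterclockwise.
Balancing moments: R × 1.89 = 359.1, giving R = 190 N.

R_B ≈ 190 N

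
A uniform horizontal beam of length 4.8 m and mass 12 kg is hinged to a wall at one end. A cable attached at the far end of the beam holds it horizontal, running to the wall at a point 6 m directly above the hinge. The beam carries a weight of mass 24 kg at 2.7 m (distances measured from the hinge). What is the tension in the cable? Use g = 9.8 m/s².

T ≈ 245 N

Sum moments about the hinge (the unknown hinge reaction has zero arm there).
Beam weight: 12 × 9.8 = 117.6 N down at 2.4 m → arm 2.4 m, τ = 117.6 × 2.4 = 282.2 N·m clockwise.
Weight: 24 × 9.8 = 235.2 N down at 2.7 m → arm 2.7 m, τ = 235.2 × 2.7 = 635 N·m clockwise.
Total clockwise load moment = 917.2 N·m.
The cable tension T acts at 4.8 m; only its component perpendicular to the beam, T sinθ, produces torque. sinθ = h/√(h²+d²) = 6/√(6²+4.8²) = 0.7809.
For rotational equilibrium, T × 4.8 × 0.7809 = 917.2, so T = 917.2 / 3.748 = 245 N.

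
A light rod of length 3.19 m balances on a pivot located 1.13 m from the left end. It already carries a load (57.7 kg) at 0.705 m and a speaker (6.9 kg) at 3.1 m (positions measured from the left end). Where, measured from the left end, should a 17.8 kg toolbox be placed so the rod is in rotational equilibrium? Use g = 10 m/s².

Take moments about the pivot (at 1.13 m from the left end).
Load: 57.7 × 10 = 577 N down at 0.705 m → arm 0.425 m, τ = 577 × 0.425 = 245.2 N·m counterclockwise.
Speaker: 6.9 × 10 = 69 N down at 3.1 m → arm 1.97 m, τ = 69 × 1.97 = 135.9 N·m clockwise.
Net moment of existing loads = 109.3 N·m counterclockwise.
The toolbox weighs 17.8 × 10 = 178 N and must supply an equal clockwise moment, so its lever arm about the pivot is 109.3 / 178 = 0.614 m.
That puts it at 1.13 + 0.614 = 1.74 m from the left end.

x ≈ 1.74 m from the left end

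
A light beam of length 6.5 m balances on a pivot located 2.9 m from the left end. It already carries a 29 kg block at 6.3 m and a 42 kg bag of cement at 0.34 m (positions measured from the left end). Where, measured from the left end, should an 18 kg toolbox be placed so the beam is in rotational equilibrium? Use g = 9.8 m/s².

x ≈ 3.4 m from the left end

Taking torques about the pivot (at 2.9 m from the left end):
Block: 29 × 9.8 = 284.2 N down at 6.3 m → arm 3.4 m, τ = 284.2 × 3.4 = 966.3 N·m clockwise.
Bag of cement: 42 × 9.8 = 411.6 N down at 0.34 m → arm 2.56 m, τ = 411.6 × 2.56 = 1054 N·m counterclockwise.
Net moment of existing loads = 87.7 N·m counterclockwise.
The toolbox weighs 18 × 9.8 = 176.4 N and must supply an equal clockwise moment, so its lever arm about the pivot is 87.7 / 176.4 = 0.497 m.
That puts it at 2.9 + 0.497 = 3.4 m from the left end.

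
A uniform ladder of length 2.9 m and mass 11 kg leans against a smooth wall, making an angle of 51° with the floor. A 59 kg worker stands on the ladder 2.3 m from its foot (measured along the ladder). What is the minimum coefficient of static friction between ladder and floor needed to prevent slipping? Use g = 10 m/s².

μ_min ≈ 0.605

Taking torques about the foot of the ladder:
Ladder weight 11×10 = 110 N acts at 1.45 m along the ladder; its horizontal arm is 1.45·cos51° = 0.9125 m → τ = 100.4 N·m clockwise.
Worker: 59×10 = 590 N at 2.3 m → arm 1.447 m → τ = 853.7 N·m clockwise.
Wall normal N acts horizontally at the top; its moment arm is the height L sinθ = 2.9·sin51° = 2.254 m, counterclockwise.
Balancing moments: N × 2.254 = 954.1, giving N = 423.3 N.
ΣFx = 0 ⇒ f = N_wall = 423.3 N. ΣFy = 0 ⇒ N_floor = 700 N.
μ_min = f / N_floor = 423.3 / 700 = 0.605.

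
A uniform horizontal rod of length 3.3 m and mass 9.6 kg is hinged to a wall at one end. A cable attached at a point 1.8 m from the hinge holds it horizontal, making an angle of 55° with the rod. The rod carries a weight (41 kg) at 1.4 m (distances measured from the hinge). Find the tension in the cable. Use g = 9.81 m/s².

About the hinge:
Beam weight: 9.6 × 9.81 = 94.18 N down at 1.65 m → arm 1.65 m, τ = 94.18 × 1.65 = 155.4 N·m clockwise.
Weight: 41 × 9.81 = 402.2 N down at 1.4 m → arm 1.4 m, τ = 402.2 × 1.4 = 563.1 N·m clockwise.
Total clockwise load moment = 718.5 N·m.
The cable tension T acts at 1.8 m; only its component perpendicular to the rod, T sinθ, produces torque. sin 55° = 0.8192.
For rotational equilibrium, T × 1.8 × 0.8192 = 718.5, so T = 718.5 / 1.475 = 487 N.

T ≈ 487 N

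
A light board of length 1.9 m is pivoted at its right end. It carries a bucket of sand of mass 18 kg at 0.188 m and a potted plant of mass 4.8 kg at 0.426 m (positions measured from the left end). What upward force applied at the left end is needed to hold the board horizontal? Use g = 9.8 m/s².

F ≈ 195 N

Take moments about the right end.
Bucket of sand: 18 × 9.8 = 176.4 N down at 0.188 m → arm 1.712 m, τ = 176.4 × 1.712 = 302 N·m counterclockwise.
Potted plant: 4.8 × 9.8 = 47.04 N down at 0.426 m → arm 1.474 m, τ = 47.04 × 1.474 = 69.34 N·m counterclockwise.
Net moment of the loads = 371.3 N·m counterclockwise.
The upward force F acts at the left end, arm 1.9 m, giving F × 1.9 clockwise.
Setting net torque to zero: F × 1.9 = 371.3 → F = 371.3 / 1.9 = 195 N.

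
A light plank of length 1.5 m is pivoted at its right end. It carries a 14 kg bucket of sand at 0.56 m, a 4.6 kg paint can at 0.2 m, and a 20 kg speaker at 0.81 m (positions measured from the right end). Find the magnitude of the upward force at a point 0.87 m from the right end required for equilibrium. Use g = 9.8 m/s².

F ≈ 281 N

Choose the right end as the axis so the unknown pivot reaction has zero arm there.
Bucket of sand: 14 × 9.8 = 137.2 N down at 0.56 m → arm 0.56 m, τ = 137.2 × 0.56 = 76.83 N·m counterclockwise.
Paint can: 4.6 × 9.8 = 45.08 N down at 0.2 m → arm 0.2 m, τ = 45.08 × 0.2 = 9.016 N·m counterclockwise.
Speaker: 20 × 9.8 = 196 N down at 0.81 m → arm 0.81 m, τ = 196 × 0.81 = 158.8 N·m counterclockwise.
Net moment of the loads = 244.6 N·m counterclockwise.
The upward force F acts at a point 0.87 m from the right end, arm 0.87 m, giving F × 0.87 clockwise.
Setting net torque to zero: F × 0.87 = 244.6 → F = 244.6 / 0.87 = 281 N.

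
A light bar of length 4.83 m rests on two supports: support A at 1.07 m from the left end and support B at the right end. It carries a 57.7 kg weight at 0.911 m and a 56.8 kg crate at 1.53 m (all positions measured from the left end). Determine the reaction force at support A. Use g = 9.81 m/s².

Taking torques about support B:
Weight: 57.7 × 9.81 = 566 N down at 0.911 m → arm 3.919 m, τ = 566 × 3.919 = 2218 N·m counterclockwise.
Crate: 56.8 × 9.81 = 557.2 N down at 1.53 m → arm 3.3 m, τ = 557.2 × 3.3 = 1839 N·m counterclockwise.
Net load moment about support B = 4057 N·m counterclockwise.
Reaction R at support A is upward at 1.07 m, arm 3.76 m → moment R × 3.76 clockwise.
Στ = 0 ⇒ R × 3.76 = 4057 ⇒ R = 1080 N.

R_A ≈ 1080 N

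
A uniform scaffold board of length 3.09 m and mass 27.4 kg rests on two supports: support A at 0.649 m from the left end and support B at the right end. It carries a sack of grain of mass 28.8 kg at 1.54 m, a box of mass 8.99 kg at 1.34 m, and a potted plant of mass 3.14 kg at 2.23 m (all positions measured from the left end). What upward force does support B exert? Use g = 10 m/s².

R_B ≈ 251 N

Choose support A as the axis so its reaction then has zero moment arm.
Beam weight: 27.4 × 10 = 274 N down at 1.545 m → arm 0.896 m, τ = 274 × 0.896 = 245.5 N·m clockwise.
Sack of grain: 28.8 × 10 = 288 N down at 1.54 m → arm 0.891 m, τ = 288 × 0.891 = 256.6 N·m clockwise.
Box: 8.99 × 10 = 89.9 N down at 1.34 m → arm 0.691 m, τ = 89.9 × 0.691 = 62.12 N·m clockwise.
Potted plant: 3.14 × 10 = 31.4 N down at 2.23 m → arm 1.581 m, τ = 31.4 × 1.581 = 49.64 N·m clockwise.
Net load moment about support A = 613.9 N·m clockwise.
Reaction R at support B is upward at 3.09 m, arm 2.441 m → moment R × 2.441 counterclockwise.
For rotational equilibrium, R × 2.441 = 613.9, so R = 251 N.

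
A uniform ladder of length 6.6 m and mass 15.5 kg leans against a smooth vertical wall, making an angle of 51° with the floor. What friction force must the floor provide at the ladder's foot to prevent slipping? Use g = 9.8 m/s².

Take moments about the foot of the ladder.
Ladder weight 15.5×9.8 = 151.9 N acts at 3.3 m along the ladder; its horizontal arm is 3.3·cos51° = 2.077 m → τ = 315.5 N·m clockwise.
Wall normal N acts horizontally at the top; its moment arm is the height L sinθ = 6.6·sin51° = 5.129 m, counterclockwise.
Balancing moments: N × 5.129 = 315.5, giving N = 61.5 N.
ΣFx = 0: friction at the foot balances the wall's push, so f = N_wall = 61.5 N.

f ≈ 61.5 N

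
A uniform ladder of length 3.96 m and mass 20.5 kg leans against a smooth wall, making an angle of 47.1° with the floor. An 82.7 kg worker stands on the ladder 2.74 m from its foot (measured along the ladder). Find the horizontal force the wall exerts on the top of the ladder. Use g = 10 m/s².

Take moments about the foot of the ladder.
Ladder weight 20.5×10 = 205 N acts at 1.98 m along the ladder; its horizontal arm is 1.98·cos47.1° = 1.348 m → τ = 276.3 N·m clockwise.
Worker: 82.7×10 = 827 N at 2.74 m → arm 1.865 m → τ = 1542 N·m clockwise.
Wall normal N acts horizontally at the top; its moment arm is the height L sinθ = 3.96·sin47.1° = 2.901 m, counterclockwise.
Στ = 0 ⇒ N × 2.901 = 1818 ⇒ N = 627 N.

N_wall ≈ 627 N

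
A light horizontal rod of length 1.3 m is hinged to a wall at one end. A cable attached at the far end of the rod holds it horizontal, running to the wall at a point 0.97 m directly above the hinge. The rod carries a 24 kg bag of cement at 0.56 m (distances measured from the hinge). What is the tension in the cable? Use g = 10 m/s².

Choose the hinge as the axis so the unknown hinge reaction has zero arm there.
Bag of cement: 24 × 10 = 240 N down at 0.56 m → arm 0.56 m, τ = 240 × 0.56 = 134.4 N·m clockwise.
Total clockwise load moment = 134.4 N·m.
The cable tension T acts at 1.3 m; only its component perpendicular to the rod, T sinθ, produces torque. sinθ = h/√(h²+d²) = 0.97/√(0.97²+1.3²) = 0.598.
Στ = 0 ⇒ T × 1.3 × 0.598 = 134.4 ⇒ T = 134.4 / 0.7774 = 173 N.

T ≈ 173 N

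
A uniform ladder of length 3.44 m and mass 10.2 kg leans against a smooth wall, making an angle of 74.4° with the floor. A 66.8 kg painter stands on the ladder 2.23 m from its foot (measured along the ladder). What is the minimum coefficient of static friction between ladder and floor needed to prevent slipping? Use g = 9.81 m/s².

About the foot of the ladder:
Ladder weight 10.2×9.81 = 100.1 N acts at 1.72 m along the ladder; its horizontal arm is 1.72·cos74.4° = 0.4625 m → τ = 46.3 N·m clockwise.
Painter: 66.8×9.81 = 655.3 N at 2.23 m → arm 0.5997 m → τ = 393 N·m clockwise.
Wall normal N acts horizontally at the top; its moment arm is the height L sinθ = 3.44·sin74.4° = 3.313 m, counterclockwise.
Setting net torque to zero: N × 3.313 = 439.3 → N = 132.6 N.
ΣFx = 0 ⇒ f = N_wall = 132.6 N. ΣFy = 0 ⇒ N_floor = 755.4 N.
μ_min = f / N_floor = 132.6 / 755.4 = 0.176.

μ_min ≈ 0.176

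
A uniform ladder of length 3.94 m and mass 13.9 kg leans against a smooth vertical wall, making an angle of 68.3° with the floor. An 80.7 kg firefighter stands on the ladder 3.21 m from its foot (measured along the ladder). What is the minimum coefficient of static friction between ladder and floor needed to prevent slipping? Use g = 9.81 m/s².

Taking torques about the foot of the ladder:
Ladder weight 13.9×9.81 = 136.4 N acts at 1.97 m along the ladder; its horizontal arm is 1.97·cos68.3° = 0.7284 m → τ = 99.35 N·m clockwise.
Firefighter: 80.7×9.81 = 791.7 N at 3.21 m → arm 1.187 m → τ = 939.7 N·m clockwise.
Wall normal N acts horizontally at the top; its moment arm is the height L sinθ = 3.94·sin68.3° = 3.661 m, counterclockwise.
Balancing moments: N × 3.661 = 1039, giving N = 283.8 N.
ΣFx = 0 ⇒ f = N_wall = 283.8 N. ΣFy = 0 ⇒ N_floor = 928.1 N.
μ_min = f / N_floor = 283.8 / 928.1 = 0.306.

μ_min ≈ 0.306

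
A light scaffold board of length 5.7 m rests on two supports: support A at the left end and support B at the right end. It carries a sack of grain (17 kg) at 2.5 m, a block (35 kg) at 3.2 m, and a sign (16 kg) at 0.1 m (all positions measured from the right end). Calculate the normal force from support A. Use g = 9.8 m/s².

R_A ≈ 268 N

Choose support B as the axis so its reaction then has zero moment arm.
Sack of grain: 17 × 9.8 = 166.6 N down at 2.5 m → arm 2.5 m, τ = 166.6 × 2.5 = 416.5 N·m counterclockwise.
Block: 35 × 9.8 = 343 N down at 3.2 m → arm 3.2 m, τ = 343 × 3.2 = 1098 N·m counterclockwise.
Sign: 16 × 9.8 = 156.8 N down at 0.1 m → arm 0.1 m, τ = 156.8 × 0.1 = 15.68 N·m counterclockwise.
Net load moment about support B = 1530 N·m counterclockwise.
Reaction R at support A is upward at 5.7 m, arm 5.7 m → moment R × 5.7 clockwise.
Setting net torque to zero: R × 5.7 = 1530 → R = 268 N.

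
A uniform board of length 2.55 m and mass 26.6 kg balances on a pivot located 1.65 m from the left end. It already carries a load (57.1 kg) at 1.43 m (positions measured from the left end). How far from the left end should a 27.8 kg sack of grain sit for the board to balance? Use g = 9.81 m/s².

x ≈ 2.46 m from the left end

Taking torques about the pivot (at 1.65 m from the left end):
Beam weight: 26.6 × 9.81 = 260.9 N down at 1.275 m → arm 0.375 m, τ = 260.9 × 0.375 = 97.84 N·m counterclockwise.
Load: 57.1 × 9.81 = 560.2 N down at 1.43 m → arm 0.22 m, τ = 560.2 × 0.22 = 123.2 N·m counterclockwise.
Net moment of existing loads = 221 N·m counterclockwise.
The sack of grain weighs 27.8 × 9.81 = 272.7 N and must supply an equal clockwise moment, so its lever arm about the pivot is 221 / 272.7 = 0.81 m.
That puts it at 1.65 + 0.81 = 2.46 m from the left end.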